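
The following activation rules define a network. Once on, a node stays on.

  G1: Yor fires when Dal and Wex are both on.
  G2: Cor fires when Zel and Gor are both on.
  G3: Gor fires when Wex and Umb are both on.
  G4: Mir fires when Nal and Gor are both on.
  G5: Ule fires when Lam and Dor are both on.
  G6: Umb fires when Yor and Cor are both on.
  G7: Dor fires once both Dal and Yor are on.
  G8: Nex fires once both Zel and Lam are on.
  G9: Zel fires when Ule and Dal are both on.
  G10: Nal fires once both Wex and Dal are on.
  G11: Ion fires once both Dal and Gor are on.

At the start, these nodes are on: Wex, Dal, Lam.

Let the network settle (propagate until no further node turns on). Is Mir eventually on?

Mir would need Nal and Gor (G4), but Gor never turns on.

No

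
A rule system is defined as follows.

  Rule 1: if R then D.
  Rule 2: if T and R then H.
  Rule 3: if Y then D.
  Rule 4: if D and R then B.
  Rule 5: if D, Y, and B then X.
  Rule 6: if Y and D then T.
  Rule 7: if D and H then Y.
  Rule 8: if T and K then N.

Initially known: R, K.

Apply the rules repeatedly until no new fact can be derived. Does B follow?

From R, Rule 1 gives D.
From D and R, Rule 4 gives B.

Yes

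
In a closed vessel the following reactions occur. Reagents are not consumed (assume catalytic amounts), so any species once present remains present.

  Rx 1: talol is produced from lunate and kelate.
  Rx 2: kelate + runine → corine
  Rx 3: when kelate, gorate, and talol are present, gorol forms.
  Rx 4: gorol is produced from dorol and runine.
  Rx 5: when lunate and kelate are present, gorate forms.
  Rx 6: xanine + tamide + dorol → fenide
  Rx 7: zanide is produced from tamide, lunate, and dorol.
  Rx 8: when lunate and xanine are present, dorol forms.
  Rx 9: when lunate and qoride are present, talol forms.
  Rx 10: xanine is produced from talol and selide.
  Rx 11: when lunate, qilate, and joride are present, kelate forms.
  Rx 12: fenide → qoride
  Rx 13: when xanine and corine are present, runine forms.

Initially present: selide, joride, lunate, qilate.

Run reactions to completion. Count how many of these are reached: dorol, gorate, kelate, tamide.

lunate, qilate, and joride present → kelate forms (Rx 11).
lunate and kelate present → gorate forms (Rx 5).
lunate and kelate present → talol forms (Rx 1).
talol and selide present → xanine forms (Rx 10).
lunate and xanine present → dorol forms (Rx 8).
dorol: reached.
gorate: reached.
kelate: reached.
No rule produces tamide, and it is not given.
Reached: dorol, gorate, and kelate — 3 of the 4.

3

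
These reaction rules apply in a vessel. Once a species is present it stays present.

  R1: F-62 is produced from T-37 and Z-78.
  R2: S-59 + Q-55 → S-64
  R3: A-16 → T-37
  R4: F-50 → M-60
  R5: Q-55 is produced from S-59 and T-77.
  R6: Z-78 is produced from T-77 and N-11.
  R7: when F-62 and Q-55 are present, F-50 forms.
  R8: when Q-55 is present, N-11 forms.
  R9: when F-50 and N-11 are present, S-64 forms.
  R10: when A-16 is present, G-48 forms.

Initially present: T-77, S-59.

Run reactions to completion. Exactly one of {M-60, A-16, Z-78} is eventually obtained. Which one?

S-59 and T-77 present → Q-55 forms (R5).
Q-55 present → N-11 forms (R8).
T-77 and N-11 present → Z-78 forms (R6).
M-60 would need F-50 (R4), but F-50 never forms. No rule produces A-16, and it is not given.

Z-78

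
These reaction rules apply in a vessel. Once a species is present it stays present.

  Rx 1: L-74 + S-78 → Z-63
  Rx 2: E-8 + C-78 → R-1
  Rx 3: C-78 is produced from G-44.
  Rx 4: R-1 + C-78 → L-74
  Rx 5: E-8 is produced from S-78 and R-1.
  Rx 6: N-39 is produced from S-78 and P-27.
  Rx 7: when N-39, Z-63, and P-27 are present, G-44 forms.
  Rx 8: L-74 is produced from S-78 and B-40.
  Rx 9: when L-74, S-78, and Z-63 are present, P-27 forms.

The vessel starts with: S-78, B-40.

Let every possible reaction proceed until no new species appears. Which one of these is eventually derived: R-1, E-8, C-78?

S-78 and B-40 present → L-74 forms (Rx 8).
L-74 and S-78 present → Z-63 forms (Rx 1).
L-74, S-78, and Z-63 present → P-27 forms (Rx 9).
S-78 and P-27 present → N-39 forms (Rx 6).
N-39, Z-63, and P-27 present → G-44 forms (Rx 7).
G-44 present → C-78 forms (Rx 3).
E-8 would need S-78 and R-1 (Rx 5), but R-1 never forms. R-1 would need E-8 and C-78 (Rx 2), but E-8 never forms.

C-78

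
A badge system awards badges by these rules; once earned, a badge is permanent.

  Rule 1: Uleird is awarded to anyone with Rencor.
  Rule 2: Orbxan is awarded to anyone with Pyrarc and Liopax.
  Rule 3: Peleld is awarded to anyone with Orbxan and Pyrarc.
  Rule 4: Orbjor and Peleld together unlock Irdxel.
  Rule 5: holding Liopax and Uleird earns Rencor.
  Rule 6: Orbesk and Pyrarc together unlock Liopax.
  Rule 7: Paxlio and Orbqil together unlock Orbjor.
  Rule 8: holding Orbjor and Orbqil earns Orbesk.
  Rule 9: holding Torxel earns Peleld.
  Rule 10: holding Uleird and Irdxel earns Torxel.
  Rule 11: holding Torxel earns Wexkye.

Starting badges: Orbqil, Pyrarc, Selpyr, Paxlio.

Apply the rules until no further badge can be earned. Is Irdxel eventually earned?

With Paxlio and Orbqil, Orbjor is earned (Rule 7).
With Orbjor and Orbqil, Orbesk is earned (Rule 8).
With Orbesk and Pyrarc, Liopax is earned (Rule 6).
With Pyrarc and Liopax, Orbxan is earned (Rule 2).
With Orbxan and Pyrarc, Peleld is earned (Rule 3).
With Orbjor and Peleld, Irdxel is earned (Rule 4).

Yes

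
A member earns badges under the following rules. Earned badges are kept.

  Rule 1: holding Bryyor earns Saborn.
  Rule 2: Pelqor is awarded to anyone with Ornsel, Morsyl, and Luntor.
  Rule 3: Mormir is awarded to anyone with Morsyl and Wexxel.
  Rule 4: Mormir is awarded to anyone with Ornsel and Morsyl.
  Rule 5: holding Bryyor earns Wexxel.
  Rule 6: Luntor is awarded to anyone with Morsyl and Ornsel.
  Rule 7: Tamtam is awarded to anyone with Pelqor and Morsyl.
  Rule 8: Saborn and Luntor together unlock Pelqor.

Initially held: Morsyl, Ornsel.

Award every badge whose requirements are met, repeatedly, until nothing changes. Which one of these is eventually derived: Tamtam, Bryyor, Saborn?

With Morsyl and Ornsel, Luntor is earned (Rule 6).
With Ornsel, Morsyl, and Luntor, Pelqor is earned (Rule 2).
With Pelqor and Morsyl, Tamtam is earned (Rule 7).
Saborn would need Bryyor (Rule 1), but Bryyor is never earned. No rule produces Bryyor, and it is not given.

Tamtam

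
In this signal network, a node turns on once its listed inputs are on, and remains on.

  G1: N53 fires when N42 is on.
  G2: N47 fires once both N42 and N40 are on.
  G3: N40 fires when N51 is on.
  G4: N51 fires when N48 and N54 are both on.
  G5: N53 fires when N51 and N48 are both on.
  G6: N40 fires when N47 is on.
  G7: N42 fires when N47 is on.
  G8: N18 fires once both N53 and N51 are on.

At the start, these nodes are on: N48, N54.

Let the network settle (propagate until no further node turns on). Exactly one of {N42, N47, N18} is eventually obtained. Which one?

N48 and N54 are on, so N51 fires (G4).
N51 and N48 are on, so N53 fires (G5).
G8: N53 and N51 on → N18 on.
N47 would need N42 and N40 (G2), but N42 never turns on. N42 would need N47 (G7), but N47 never turns on.

N18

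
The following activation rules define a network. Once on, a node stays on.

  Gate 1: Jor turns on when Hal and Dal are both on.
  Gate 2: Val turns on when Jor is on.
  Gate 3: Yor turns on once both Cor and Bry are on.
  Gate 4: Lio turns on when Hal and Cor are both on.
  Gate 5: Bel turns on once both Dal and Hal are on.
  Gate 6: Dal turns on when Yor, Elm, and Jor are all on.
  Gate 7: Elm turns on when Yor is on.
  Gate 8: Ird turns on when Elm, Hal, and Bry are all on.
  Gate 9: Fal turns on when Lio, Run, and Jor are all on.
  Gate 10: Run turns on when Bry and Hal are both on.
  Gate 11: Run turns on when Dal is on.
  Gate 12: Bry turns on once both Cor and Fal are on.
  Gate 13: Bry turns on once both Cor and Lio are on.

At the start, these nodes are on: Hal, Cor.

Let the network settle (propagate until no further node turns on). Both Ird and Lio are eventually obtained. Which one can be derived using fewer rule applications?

Lio: Hal and Cor are on, so Lio turns on (Gate 4). [1 rule application]
Ird: Gate 4: Hal and Cor on → Lio on. Cor and Lio are on, so Bry turns on (Gate 13). Cor and Bry are on, so Yor turns on (Gate 3). Gate 7: Yor on → Elm on. Elm, Hal, and Bry are on, so Ird turns on (Gate 8). [5 rule applications]
Lio needs fewer.

Lio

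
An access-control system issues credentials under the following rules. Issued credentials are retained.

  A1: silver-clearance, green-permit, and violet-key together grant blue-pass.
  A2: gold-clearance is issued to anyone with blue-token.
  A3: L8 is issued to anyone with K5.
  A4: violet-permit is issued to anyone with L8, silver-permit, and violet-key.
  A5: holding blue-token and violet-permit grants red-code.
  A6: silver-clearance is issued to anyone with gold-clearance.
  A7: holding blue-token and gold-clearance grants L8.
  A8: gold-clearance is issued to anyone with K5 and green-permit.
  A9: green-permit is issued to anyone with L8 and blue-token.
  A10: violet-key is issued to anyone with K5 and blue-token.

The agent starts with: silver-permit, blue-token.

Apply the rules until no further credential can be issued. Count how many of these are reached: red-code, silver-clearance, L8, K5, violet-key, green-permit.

3

Holding blue-token grants gold-clearance (A2).
Holding blue-token and gold-clearance grants L8 (A7).
Holding gold-clearance grants silver-clearance (A6).
Holding L8 and blue-token grants green-permit (A9).
red-code would need blue-token and violet-permit (A5), but violet-permit is never granted.
silver-clearance: reached.
L8: reached.
No rule produces K5, and it is not given.
violet-key would need K5 and blue-token (A10), but K5 is never granted.
green-permit: reached.
Reached: silver-clearance, L8, and green-permit — 3 of the 6.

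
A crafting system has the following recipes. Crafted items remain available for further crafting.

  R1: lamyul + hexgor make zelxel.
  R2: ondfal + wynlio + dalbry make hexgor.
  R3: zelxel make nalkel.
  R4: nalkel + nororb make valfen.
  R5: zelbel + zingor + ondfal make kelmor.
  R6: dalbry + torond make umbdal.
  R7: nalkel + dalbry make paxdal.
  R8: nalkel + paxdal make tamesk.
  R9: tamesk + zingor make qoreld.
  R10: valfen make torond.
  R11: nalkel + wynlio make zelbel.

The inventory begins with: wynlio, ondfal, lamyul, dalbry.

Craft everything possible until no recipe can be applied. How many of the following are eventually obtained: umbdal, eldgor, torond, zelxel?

Using R2, ondfal, wynlio, and dalbry make hexgor.
Using R1, lamyul and hexgor make zelxel.
umbdal would need dalbry and torond (R6), but torond is never obtained.
No rule produces eldgor, and it is not given.
torond would need valfen (R10), but valfen is never obtained.
zelxel: reached.
Reached: zelxel — 1 of the 4.

1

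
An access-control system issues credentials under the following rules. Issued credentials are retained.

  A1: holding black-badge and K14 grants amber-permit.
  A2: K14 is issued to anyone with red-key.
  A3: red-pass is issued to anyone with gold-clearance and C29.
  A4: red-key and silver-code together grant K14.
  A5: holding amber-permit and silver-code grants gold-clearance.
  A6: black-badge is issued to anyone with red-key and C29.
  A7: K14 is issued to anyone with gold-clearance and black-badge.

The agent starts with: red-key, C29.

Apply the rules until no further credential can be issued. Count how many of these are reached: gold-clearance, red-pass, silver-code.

0

gold-clearance would need amber-permit and silver-code (A5), but silver-code is never granted.
red-pass would need gold-clearance and C29 (A3), but gold-clearance is never granted.
No rule produces silver-code, and it is not given.
None of the 3 are reached.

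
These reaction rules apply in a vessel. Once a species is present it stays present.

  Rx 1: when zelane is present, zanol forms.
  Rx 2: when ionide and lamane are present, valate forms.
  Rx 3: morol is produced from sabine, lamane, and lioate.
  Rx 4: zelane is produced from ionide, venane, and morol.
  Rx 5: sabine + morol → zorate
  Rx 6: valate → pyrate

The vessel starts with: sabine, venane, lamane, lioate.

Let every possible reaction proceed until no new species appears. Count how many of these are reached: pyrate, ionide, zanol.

pyrate would need valate (Rx 6), but valate never forms.
No rule produces ionide, and it is not given.
zanol would need zelane (Rx 1), but zelane never forms.
None of the 3 are reached.

0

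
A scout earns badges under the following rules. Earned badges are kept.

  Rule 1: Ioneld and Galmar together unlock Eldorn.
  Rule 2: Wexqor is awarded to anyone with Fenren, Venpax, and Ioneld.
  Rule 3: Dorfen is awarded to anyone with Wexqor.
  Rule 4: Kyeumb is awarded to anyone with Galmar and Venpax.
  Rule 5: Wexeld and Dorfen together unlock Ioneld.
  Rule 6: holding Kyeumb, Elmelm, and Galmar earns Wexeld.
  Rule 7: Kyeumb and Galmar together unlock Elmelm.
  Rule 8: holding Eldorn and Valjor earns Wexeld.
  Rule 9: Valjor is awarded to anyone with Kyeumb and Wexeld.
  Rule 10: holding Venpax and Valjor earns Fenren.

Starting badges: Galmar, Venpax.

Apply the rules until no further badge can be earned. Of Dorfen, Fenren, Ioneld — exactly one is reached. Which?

Fenren

With Galmar and Venpax, Kyeumb is earned (Rule 4).
With Kyeumb and Galmar, Elmelm is earned (Rule 7).
With Kyeumb, Elmelm, and Galmar, Wexeld is earned (Rule 6).
With Kyeumb and Wexeld, Valjor is earned (Rule 9).
With Venpax and Valjor, Fenren is earned (Rule 10).
Ioneld would need Wexeld and Dorfen (Rule 5), but Dorfen is never earned. Dorfen would need Wexqor (Rule 3), but Wexqor is never earned.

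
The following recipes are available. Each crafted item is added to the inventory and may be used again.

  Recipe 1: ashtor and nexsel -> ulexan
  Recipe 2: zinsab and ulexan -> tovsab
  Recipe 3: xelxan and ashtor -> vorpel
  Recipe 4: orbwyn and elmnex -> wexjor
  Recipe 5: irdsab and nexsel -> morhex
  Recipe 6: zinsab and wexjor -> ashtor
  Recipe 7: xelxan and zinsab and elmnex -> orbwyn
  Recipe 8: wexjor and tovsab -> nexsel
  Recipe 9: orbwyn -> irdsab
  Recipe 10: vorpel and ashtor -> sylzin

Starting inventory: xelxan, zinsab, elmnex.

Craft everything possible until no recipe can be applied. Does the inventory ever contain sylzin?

xelxan and zinsab and elmnex -> orbwyn (Recipe 7).
Using Recipe 4, orbwyn and elmnex make wexjor.
zinsab and wexjor -> ashtor (Recipe 6).
xelxan and ashtor -> vorpel (Recipe 3).
Using Recipe 10, vorpel and ashtor make sylzin.

Yes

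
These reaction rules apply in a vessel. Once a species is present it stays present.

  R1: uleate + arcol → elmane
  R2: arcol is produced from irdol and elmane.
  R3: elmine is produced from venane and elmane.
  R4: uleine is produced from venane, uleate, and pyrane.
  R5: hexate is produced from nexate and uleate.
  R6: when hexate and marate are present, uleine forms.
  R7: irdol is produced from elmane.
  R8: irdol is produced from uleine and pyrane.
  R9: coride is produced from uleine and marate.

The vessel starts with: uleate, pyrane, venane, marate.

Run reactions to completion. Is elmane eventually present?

No

elmane would need uleate and arcol (R1), but arcol never forms.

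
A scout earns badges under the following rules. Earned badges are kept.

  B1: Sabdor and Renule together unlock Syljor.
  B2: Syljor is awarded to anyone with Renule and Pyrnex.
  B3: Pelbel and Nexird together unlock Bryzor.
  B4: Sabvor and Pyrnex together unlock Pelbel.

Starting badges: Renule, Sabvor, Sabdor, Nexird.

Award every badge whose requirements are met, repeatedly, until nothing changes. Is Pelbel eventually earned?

No

Pelbel would need Sabvor and Pyrnex (B4), but Pyrnex is never earned.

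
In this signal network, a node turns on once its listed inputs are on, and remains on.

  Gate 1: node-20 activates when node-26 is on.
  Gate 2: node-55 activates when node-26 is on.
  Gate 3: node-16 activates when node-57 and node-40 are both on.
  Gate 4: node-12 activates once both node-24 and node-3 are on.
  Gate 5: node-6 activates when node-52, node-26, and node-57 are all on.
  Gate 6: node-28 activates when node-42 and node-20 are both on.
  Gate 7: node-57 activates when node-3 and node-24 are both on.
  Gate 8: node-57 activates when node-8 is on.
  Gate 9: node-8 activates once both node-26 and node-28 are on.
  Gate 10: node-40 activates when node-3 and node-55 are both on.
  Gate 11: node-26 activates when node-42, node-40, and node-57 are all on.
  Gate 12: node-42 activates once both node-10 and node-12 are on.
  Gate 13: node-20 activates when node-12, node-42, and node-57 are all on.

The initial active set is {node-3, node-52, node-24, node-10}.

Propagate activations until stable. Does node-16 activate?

No

node-16 would need node-57 and node-40 (Gate 3), but node-40 never turns on.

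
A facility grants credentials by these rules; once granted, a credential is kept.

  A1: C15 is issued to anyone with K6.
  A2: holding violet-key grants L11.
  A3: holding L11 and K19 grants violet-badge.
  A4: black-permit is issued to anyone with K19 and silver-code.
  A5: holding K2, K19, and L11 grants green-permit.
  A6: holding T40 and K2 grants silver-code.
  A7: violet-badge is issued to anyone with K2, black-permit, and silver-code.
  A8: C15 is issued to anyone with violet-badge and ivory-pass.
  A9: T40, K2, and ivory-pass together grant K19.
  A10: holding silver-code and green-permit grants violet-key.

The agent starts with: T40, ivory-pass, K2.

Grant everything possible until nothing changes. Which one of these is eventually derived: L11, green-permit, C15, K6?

Holding T40, K2, and ivory-pass grants K19 (A9).
Holding T40 and K2 grants silver-code (A6).
Holding K19 and silver-code grants black-permit (A4).
Holding K2, black-permit, and silver-code grants violet-badge (A7).
Holding violet-badge and ivory-pass grants C15 (A8).
L11 would need violet-key (A2), but violet-key is never granted. green-permit would need K2, K19, and L11 (A5), but L11 is never granted. No rule produces K6, and it is not given.

C15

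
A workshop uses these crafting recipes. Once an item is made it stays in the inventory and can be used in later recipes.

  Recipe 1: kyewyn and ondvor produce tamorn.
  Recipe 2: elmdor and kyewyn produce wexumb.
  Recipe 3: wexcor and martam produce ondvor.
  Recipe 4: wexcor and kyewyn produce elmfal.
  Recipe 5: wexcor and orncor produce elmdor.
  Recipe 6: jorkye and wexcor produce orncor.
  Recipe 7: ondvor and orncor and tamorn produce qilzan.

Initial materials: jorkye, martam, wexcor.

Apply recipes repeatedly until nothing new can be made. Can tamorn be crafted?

No

tamorn would need kyewyn and ondvor (Recipe 1), but kyewyn is never obtained.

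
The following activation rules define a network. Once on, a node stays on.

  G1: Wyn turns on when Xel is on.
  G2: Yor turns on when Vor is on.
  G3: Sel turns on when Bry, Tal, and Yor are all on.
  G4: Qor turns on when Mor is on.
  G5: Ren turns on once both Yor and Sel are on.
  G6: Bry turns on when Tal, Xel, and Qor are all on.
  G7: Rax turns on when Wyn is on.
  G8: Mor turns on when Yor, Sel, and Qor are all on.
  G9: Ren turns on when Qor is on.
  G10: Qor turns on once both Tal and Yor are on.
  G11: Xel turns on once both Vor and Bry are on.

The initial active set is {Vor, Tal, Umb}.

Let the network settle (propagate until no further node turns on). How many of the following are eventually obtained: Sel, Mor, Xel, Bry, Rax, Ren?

G2: Vor on → Yor on.
G10: Tal and Yor on → Qor on.
Qor is on, so Ren turns on (G9).
Sel would need Bry, Tal, and Yor (G3), but Bry never turns on.
Mor would need Yor, Sel, and Qor (G8), but Sel never turns on.
Xel would need Vor and Bry (G11), but Bry never turns on.
Bry would need Tal, Xel, and Qor (G6), but Xel never turns on.
Rax would need Wyn (G7), but Wyn never turns on.
Ren: reached.
Reached: Ren — 1 of the 6.

1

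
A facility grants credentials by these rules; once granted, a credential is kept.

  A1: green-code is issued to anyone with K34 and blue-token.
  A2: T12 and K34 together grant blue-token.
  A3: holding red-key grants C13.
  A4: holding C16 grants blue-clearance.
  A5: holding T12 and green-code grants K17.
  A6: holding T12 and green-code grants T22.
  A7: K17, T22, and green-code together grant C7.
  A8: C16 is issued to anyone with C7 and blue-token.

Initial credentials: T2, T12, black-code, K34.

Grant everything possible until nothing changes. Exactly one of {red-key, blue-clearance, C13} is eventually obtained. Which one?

blue-clearance

Holding T12 and K34 grants blue-token (A2).
Holding K34 and blue-token grants green-code (A1).
Holding T12 and green-code grants T22 (A6).
Holding T12 and green-code grants K17 (A5).
Holding K17, T22, and green-code grants C7 (A7).
Holding C7 and blue-token grants C16 (A8).
Holding C16 grants blue-clearance (A4).
No rule produces red-key, and it is not given. C13 would need red-key (A3), but red-key is never granted.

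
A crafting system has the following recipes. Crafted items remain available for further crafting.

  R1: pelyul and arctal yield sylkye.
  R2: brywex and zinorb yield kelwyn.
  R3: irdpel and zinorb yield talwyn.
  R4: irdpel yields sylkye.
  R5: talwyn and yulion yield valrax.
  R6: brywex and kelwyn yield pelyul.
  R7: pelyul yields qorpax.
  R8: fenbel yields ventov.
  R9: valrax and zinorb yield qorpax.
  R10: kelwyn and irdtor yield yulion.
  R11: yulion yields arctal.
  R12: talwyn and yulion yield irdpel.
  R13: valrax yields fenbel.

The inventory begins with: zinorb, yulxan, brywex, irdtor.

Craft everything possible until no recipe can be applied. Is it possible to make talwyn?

talwyn would need irdpel and zinorb (R3), but irdpel is never obtained.

No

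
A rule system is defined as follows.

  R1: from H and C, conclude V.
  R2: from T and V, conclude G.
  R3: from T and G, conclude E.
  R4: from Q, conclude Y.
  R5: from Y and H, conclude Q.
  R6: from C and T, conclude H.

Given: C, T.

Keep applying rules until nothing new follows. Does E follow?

C and T hold, so H follows (R6).
From H and C, R1 gives V.
From T and V, R2 gives G.
From T and G, R3 gives E.

Yes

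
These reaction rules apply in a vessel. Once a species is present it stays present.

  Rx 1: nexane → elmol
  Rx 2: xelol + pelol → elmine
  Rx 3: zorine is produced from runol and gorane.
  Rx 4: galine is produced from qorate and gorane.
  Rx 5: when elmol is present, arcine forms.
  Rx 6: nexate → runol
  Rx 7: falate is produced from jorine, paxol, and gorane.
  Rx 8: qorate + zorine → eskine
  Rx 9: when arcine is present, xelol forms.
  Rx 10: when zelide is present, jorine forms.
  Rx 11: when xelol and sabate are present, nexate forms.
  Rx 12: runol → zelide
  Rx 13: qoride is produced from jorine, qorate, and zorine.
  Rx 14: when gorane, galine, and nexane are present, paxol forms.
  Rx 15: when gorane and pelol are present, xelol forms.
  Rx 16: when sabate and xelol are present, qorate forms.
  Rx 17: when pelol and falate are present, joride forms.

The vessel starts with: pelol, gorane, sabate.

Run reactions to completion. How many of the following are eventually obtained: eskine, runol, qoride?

gorane and pelol present → xelol forms (Rx 15).
xelol and sabate present → nexate forms (Rx 11).
sabate and xelol present → qorate forms (Rx 16).
nexate present → runol forms (Rx 6).
runol and gorane present → zorine forms (Rx 3).
runol present → zelide forms (Rx 12).
zelide present → jorine forms (Rx 10).
qorate and zorine present → eskine forms (Rx 8).
jorine, qorate, and zorine present → qoride forms (Rx 13).
eskine: reached.
runol: reached.
qoride: reached.
All 3 are reached.

3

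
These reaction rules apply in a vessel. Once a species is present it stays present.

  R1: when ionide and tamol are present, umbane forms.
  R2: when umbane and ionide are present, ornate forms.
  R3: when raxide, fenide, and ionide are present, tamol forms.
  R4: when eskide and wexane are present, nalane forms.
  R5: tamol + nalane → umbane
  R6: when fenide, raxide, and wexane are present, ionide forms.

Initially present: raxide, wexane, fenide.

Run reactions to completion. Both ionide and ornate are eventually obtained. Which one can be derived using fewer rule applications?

ionide: fenide, raxide, and wexane present → ionide forms (R6). [1 rule application]
ornate: fenide, raxide, and wexane present → ionide forms (R6). raxide, fenide, and ionide present → tamol forms (R3). ionide and tamol present → umbane forms (R1). umbane and ionide present → ornate forms (R2). [4 rule applications]
ionide needs fewer.

ionide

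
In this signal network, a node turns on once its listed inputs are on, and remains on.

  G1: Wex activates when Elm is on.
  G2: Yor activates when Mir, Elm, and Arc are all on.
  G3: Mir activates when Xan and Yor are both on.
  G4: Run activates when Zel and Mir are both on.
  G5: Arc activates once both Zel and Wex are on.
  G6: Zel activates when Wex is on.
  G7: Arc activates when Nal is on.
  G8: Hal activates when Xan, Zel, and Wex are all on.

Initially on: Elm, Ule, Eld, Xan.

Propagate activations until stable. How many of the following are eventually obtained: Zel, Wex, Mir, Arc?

3

G1: Elm on → Wex on.
Wex is on, so Zel activates (G6).
Zel and Wex are on, so Arc activates (G5).
Zel: reached.
Wex: reached.
Mir would need Xan and Yor (G3), but Yor never turns on.
Arc: reached.
Reached: Zel, Wex, and Arc — 3 of the 4.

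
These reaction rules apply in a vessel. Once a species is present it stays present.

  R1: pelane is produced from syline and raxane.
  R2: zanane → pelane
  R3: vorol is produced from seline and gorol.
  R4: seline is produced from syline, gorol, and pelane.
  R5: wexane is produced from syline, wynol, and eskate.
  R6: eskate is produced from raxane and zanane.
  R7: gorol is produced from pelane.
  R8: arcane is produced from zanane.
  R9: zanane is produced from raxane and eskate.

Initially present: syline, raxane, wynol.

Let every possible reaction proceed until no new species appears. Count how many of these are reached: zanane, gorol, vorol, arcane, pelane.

3

syline and raxane present → pelane forms (R1).
pelane present → gorol forms (R7).
syline, gorol, and pelane present → seline forms (R4).
seline and gorol present → vorol forms (R3).
zanane would need raxane and eskate (R9), but eskate never forms.
gorol: reached.
vorol: reached.
arcane would need zanane (R8), but zanane never forms.
pelane: reached.
Reached: gorol, vorol, and pelane — 3 of the 5.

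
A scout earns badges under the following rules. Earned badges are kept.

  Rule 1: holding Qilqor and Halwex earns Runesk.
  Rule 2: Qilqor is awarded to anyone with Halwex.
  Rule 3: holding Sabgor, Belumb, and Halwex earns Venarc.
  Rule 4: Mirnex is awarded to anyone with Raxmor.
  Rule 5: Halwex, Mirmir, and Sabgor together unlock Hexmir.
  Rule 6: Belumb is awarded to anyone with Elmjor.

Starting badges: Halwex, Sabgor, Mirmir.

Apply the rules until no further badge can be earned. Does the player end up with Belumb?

No

Belumb would need Elmjor (Rule 6), but Elmjor is never earned.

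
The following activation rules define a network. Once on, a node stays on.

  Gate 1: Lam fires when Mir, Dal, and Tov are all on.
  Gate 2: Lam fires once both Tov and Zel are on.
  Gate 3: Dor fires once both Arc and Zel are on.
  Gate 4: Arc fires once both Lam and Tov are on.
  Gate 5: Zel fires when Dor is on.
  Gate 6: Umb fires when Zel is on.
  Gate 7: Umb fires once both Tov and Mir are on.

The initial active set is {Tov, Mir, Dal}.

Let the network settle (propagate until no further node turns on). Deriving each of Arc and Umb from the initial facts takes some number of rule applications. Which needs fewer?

Umb: Gate 7: Tov and Mir on → Umb on. [1 rule application]
Arc: Gate 1: Mir, Dal, and Tov on → Lam on. Lam and Tov are on, so Arc fires (Gate 4). [2 rule applications]
Umb needs fewer.

Umb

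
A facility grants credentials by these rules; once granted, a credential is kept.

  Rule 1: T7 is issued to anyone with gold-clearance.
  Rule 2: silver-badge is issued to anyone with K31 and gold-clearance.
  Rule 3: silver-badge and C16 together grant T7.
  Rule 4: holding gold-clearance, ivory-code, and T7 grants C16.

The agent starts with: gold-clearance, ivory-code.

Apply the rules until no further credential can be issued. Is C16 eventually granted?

Yes

Holding gold-clearance grants T7 (Rule 1).
Holding gold-clearance, ivory-code, and T7 grants C16 (Rule 4).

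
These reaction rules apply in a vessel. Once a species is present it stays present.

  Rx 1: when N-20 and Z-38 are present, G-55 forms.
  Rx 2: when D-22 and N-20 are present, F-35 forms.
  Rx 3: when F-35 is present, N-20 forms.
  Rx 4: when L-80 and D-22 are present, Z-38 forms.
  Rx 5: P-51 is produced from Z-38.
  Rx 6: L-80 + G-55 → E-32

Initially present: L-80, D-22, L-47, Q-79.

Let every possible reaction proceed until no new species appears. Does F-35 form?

No

F-35 would need D-22 and N-20 (Rx 2), but N-20 never forms.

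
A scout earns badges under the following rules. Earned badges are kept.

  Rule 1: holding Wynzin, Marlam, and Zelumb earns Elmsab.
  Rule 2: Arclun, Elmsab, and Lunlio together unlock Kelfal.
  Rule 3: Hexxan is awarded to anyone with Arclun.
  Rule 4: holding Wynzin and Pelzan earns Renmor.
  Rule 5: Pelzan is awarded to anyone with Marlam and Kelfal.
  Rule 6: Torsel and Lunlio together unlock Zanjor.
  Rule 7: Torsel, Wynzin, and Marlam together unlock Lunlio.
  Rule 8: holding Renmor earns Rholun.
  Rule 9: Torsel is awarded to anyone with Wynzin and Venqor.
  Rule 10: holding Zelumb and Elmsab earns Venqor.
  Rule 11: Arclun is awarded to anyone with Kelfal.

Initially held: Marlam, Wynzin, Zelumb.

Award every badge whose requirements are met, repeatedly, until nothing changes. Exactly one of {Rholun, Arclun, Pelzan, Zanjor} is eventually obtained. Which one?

Zanjor

With Wynzin, Marlam, and Zelumb, Elmsab is earned (Rule 1).
With Zelumb and Elmsab, Venqor is earned (Rule 10).
With Wynzin and Venqor, Torsel is earned (Rule 9).
With Torsel, Wynzin, and Marlam, Lunlio is earned (Rule 7).
With Torsel and Lunlio, Zanjor is earned (Rule 6).
Rholun would need Renmor (Rule 8), but Renmor is never earned. Arclun would need Kelfal (Rule 11), but Kelfal is never earned. Pelzan would need Marlam and Kelfal (Rule 5), but Kelfal is never earned.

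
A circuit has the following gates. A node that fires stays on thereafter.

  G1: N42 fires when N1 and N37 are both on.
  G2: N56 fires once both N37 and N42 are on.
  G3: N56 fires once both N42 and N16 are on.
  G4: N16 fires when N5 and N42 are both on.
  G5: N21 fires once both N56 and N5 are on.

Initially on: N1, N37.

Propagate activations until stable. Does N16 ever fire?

N16 would need N5 and N42 (G4), but N5 never turns on.

No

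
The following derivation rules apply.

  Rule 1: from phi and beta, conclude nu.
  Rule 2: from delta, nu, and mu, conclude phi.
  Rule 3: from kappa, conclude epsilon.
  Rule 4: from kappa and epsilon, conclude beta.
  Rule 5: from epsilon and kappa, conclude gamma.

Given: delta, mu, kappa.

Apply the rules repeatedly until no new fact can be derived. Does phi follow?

No

phi would need delta, nu, and mu (Rule 2), but nu is never established.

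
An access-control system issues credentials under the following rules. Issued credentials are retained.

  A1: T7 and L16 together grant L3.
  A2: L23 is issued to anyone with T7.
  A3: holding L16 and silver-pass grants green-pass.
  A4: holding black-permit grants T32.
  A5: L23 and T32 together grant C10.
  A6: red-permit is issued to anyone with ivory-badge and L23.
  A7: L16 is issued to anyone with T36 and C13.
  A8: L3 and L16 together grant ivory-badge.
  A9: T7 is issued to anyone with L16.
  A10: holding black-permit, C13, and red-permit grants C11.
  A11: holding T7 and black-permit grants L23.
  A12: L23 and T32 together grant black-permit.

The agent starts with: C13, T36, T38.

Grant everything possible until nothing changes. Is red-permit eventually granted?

Holding T36 and C13 grants L16 (A7).
Holding L16 grants T7 (A9).
Holding T7 and L16 grants L3 (A1).
Holding T7 grants L23 (A2).
Holding L3 and L16 grants ivory-badge (A8).
Holding ivory-badge and L23 grants red-permit (A6).

Yes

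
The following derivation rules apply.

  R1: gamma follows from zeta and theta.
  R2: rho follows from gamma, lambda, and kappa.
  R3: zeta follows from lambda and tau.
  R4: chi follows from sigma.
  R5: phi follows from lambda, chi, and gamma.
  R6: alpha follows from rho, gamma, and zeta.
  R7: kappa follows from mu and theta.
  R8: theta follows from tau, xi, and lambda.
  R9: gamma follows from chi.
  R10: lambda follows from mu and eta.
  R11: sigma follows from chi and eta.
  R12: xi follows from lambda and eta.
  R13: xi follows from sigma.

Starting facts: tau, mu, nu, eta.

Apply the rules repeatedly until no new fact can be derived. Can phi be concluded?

No

phi would need lambda, chi, and gamma (R5), but chi is never established.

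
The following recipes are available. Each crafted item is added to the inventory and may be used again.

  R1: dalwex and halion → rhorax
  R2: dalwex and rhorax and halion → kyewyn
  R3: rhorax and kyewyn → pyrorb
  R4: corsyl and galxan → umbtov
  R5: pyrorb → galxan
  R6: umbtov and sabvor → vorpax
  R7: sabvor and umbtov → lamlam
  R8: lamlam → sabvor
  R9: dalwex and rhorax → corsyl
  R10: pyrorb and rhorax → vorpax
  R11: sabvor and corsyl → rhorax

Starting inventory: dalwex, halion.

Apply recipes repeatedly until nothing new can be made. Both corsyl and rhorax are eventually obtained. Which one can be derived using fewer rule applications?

rhorax: dalwex and halion → rhorax (R1). [1 rule application]
corsyl: dalwex and halion → rhorax (R1). Using R9, dalwex and rhorax make corsyl. [2 rule applications]
rhorax needs fewer.

rhorax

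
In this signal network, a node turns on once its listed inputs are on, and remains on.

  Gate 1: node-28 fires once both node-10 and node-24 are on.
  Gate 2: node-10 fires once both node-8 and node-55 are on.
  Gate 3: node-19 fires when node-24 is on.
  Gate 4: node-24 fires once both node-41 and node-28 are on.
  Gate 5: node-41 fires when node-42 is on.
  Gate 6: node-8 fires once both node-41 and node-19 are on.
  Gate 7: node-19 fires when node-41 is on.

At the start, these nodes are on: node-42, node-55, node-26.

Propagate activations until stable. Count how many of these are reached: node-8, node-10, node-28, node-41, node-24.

Gate 5: node-42 on → node-41 on.
Gate 7: node-41 on → node-19 on.
node-41 and node-19 are on, so node-8 fires (Gate 6).
Gate 2: node-8 and node-55 on → node-10 on.
node-8: reached.
node-10: reached.
node-28 would need node-10 and node-24 (Gate 1), but node-24 never turns on.
node-41: reached.
node-24 would need node-41 and node-28 (Gate 4), but node-28 never turns on.
Reached: node-8, node-10, and node-41 — 3 of the 5.

3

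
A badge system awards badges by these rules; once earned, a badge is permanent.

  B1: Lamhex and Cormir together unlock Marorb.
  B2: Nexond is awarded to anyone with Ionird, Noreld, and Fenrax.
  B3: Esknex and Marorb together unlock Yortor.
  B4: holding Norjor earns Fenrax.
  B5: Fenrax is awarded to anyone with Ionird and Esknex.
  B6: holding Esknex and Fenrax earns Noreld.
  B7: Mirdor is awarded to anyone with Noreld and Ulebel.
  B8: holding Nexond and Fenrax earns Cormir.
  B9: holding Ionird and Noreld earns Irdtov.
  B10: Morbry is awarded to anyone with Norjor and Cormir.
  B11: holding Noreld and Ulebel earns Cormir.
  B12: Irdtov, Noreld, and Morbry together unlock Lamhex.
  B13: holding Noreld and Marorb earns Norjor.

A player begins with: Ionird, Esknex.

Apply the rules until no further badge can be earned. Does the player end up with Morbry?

Morbry would need Norjor and Cormir (B10), but Norjor is never earned.

No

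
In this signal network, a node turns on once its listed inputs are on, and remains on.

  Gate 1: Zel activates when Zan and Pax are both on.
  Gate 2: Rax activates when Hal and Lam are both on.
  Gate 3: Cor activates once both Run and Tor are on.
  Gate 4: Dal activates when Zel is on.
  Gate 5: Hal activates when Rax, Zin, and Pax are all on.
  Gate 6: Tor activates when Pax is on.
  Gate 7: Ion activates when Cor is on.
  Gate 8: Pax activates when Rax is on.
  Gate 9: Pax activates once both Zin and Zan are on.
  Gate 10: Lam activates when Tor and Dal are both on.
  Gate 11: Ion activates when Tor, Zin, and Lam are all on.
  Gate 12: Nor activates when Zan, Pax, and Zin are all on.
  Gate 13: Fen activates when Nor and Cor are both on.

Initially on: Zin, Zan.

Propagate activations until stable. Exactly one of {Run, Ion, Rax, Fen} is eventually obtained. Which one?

Gate 9: Zin and Zan on → Pax on.
Gate 1: Zan and Pax on → Zel on.
Pax is on, so Tor activates (Gate 6).
Gate 4: Zel on → Dal on.
Tor and Dal are on, so Lam activates (Gate 10).
Tor, Zin, and Lam are on, so Ion activates (Gate 11).
Rax would need Hal and Lam (Gate 2), but Hal never turns on. Fen would need Nor and Cor (Gate 13), but Cor never turns on. No rule produces Run, and it is not given.

Ion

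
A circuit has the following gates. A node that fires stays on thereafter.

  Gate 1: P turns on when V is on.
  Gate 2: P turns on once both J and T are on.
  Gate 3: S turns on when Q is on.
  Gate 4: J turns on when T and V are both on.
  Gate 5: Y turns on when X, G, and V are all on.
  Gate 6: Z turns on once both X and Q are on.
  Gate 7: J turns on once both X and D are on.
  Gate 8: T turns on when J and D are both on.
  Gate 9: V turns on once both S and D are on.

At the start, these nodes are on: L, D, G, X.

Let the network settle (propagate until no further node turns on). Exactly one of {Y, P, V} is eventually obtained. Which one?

P

Gate 7: X and D on → J on.
Gate 8: J and D on → T on.
J and T are on, so P turns on (Gate 2).
V would need S and D (Gate 9), but S never turns on. Y would need X, G, and V (Gate 5), but V never turns on.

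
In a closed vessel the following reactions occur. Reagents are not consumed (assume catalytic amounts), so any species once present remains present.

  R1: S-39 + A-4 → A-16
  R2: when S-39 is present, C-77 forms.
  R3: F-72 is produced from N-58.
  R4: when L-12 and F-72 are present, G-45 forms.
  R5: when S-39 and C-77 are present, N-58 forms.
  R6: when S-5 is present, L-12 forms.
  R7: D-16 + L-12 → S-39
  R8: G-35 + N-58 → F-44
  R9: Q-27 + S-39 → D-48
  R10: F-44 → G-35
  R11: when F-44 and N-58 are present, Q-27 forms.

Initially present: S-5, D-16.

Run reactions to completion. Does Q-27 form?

No

Q-27 would need F-44 and N-58 (R11), but F-44 never forms.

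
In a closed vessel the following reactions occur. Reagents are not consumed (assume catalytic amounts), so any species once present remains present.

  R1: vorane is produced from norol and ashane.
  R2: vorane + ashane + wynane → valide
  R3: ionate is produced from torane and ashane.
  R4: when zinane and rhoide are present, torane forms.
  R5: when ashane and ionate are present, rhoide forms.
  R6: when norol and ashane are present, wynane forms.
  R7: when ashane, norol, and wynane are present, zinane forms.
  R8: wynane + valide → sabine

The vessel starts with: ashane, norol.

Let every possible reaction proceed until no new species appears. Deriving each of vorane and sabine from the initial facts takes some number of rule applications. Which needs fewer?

vorane: norol and ashane present → vorane forms (R1). [1 rule application]
sabine: norol and ashane present → wynane forms (R6). norol and ashane present → vorane forms (R1). vorane, ashane, and wynane present → valide forms (R2). wynane and valide present → sabine forms (R8). [4 rule applications]
vorane needs fewer.

vorane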